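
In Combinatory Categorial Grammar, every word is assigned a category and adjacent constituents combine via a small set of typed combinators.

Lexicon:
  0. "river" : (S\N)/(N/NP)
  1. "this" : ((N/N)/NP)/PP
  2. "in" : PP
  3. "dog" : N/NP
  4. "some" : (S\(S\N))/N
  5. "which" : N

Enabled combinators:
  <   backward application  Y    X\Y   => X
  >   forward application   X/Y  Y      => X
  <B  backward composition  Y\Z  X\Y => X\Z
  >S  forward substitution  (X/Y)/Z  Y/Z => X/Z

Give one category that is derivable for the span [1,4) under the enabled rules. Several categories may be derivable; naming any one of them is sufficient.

[0,6] S   <
  [0,4] S\N   >
    [0,1] "river" : (S\N)/(N/NP)
    [1,4] N/NP   >S
      [1,3] (N/N)/NP   >
        [1,2] "this" : ((N/N)/NP)/PP
        [2,3] "in" : PP
      [3,4] "dog" : N/NP
  [4,6] S\(S\N)   >
    [4,5] "some" : (S\(S\N))/N
    [5,6] "which" : N

N/NP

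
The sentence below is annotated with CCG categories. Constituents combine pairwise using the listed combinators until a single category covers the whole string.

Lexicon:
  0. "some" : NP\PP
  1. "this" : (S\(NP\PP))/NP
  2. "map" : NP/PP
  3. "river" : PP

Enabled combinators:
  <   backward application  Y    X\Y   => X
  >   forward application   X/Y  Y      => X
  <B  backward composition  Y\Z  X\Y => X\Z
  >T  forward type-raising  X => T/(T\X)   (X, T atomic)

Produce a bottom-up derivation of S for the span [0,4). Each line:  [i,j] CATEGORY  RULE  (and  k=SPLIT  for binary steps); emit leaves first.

[0,4] S   <
  [0,1] "some" : NP\PP
  [1,4] S\(NP\PP)   >
    [1,2] "this" : (S\(NP\PP))/NP
    [2,4] NP   >
      [2,3] "map" : NP/PP
      [3,4] "river" : PP

[0,1] NP\PP  lex  "some"
[1,2] (S\(NP\PP))/NP  lex  "this"
[2,3] NP/PP  lex  "map"
[3,4] PP  lex  "river"
[2,4] NP  >  k=3
[1,4] S\(NP\PP)  >  k=2
[0,4] S  <  k=1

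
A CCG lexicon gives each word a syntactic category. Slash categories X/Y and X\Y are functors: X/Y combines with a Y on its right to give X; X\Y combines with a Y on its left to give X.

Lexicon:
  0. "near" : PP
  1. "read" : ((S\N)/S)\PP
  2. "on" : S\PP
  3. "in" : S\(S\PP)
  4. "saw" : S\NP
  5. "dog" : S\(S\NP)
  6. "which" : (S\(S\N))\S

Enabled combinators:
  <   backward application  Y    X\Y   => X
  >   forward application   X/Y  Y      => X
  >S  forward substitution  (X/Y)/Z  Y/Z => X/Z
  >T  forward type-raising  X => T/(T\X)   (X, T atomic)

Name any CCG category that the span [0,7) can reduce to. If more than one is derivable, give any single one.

[0,7] S   <
  [0,4] S\N   >
    [0,2] (S\N)/S   <
      [0,1] "near" : PP
      [1,2] "read" : ((S\N)/S)\PP
    [2,4] S   <
      [2,3] "on" : S\PP
      [3,4] "in" : S\(S\PP)
  [4,7] S\(S\N)   <
    [4,6] S   <
      [4,5] "saw" : S\NP
      [5,6] "dog" : S\(S\NP)
    [6,7] "which" : (S\(S\N))\S

S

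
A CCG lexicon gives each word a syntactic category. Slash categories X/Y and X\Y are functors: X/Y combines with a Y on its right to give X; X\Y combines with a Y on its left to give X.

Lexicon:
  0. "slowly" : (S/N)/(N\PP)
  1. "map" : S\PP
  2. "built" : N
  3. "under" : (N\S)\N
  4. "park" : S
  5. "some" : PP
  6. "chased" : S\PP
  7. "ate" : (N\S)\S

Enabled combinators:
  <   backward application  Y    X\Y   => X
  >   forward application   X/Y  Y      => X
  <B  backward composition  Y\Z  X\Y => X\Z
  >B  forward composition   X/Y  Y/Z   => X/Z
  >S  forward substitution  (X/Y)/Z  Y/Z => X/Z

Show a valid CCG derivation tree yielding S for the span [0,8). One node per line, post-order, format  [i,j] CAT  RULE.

[0,1] (S/N)/(N\PP)  lex  "slowly"
[1,2] S\PP  lex  "map"
[2,3] N  lex  "built"
[3,4] (N\S)\N  lex  "under"
[2,4] N\S  <  k=3
[1,4] N\PP  <B  k=2
[0,4] S/N  >  k=1
[4,5] S  lex  "park"
[5,6] PP  lex  "some"
[6,7] S\PP  lex  "chased"
[5,7] S  <  k=6
[7,8] (N\S)\S  lex  "ate"
[5,8] N\S  <  k=7
[4,8] N  <  k=5
[0,8] S  >  k=4

[0,8] S   >
  [0,4] S/N   >
    [0,1] "slowly" : (S/N)/(N\PP)
    [1,4] N\PP   <B
      [1,2] "map" : S\PP
      [2,4] N\S   <
        [2,3] "built" : N
        [3,4] "under" : (N\S)\N
  [4,8] N   <
    [4,5] "park" : S
    [5,8] N\S   <
      [5,7] S   <
        [5,6] "some" : PP
        [6,7] "chased" : S\PP
      [7,8] "ate" : (N\S)\S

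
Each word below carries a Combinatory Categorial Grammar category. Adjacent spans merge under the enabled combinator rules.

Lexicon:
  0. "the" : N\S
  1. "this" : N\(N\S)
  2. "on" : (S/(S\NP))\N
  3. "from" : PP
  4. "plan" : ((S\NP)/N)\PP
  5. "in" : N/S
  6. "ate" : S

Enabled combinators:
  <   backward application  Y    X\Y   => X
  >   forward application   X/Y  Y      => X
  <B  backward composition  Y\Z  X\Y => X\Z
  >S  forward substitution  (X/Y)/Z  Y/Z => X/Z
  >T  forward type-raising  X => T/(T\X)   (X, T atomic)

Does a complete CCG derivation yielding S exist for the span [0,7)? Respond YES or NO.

YES

[0,7] S   >
  [0,3] S/(S\NP)   <
    [0,2] N   <
      [0,1] "the" : N\S
      [1,2] "this" : N\(N\S)
    [2,3] "on" : (S/(S\NP))\N
  [3,7] S\NP   >
    [3,5] (S\NP)/N   <
      [3,4] "from" : PP
      [4,5] "plan" : ((S\NP)/N)\PP
    [5,7] N   >
      [5,6] "in" : N/S
      [6,7] "ate" : S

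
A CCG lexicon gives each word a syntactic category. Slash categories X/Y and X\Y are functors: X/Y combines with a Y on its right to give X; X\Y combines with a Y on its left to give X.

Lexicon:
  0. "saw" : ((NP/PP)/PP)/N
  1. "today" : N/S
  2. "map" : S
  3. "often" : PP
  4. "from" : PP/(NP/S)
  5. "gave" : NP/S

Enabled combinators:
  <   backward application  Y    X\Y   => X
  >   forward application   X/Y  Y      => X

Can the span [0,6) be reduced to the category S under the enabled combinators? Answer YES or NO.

((NP/PP)/PP)/N N/S S PP PP/(NP/S) NP/S
CKY chart[0,6] = {NP}; S ∉ chart

NO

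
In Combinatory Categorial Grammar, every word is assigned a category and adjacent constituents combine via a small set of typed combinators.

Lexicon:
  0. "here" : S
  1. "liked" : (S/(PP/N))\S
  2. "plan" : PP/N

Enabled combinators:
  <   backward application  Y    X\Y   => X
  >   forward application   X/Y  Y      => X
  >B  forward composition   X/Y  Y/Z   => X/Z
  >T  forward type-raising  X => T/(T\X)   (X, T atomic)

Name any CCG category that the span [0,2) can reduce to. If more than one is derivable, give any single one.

[0,3] S   >
  [0,2] S/(PP/N)   <
    [0,1] "here" : S
    [1,2] "liked" : (S/(PP/N))\S
  [2,3] "plan" : PP/N

S/(PP/N)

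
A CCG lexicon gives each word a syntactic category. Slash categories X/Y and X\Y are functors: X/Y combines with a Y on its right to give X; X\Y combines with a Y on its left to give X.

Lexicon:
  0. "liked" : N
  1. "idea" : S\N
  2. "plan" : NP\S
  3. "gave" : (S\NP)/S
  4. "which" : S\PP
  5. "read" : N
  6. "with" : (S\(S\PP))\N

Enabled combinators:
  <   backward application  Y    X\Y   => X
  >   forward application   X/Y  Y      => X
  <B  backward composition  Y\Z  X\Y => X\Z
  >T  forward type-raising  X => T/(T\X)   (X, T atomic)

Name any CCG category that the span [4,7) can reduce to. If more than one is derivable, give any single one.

S

[0,7] S   <
  [0,3] NP   >
    [0,1] NP/(NP\N)   >T
      [0,1] "liked" : N
    [1,3] NP\N   <B
      [1,2] "idea" : S\N
      [2,3] "plan" : NP\S
  [3,7] S\NP   >
    [3,4] "gave" : (S\NP)/S
    [4,7] S   <
      [4,5] "which" : S\PP
      [5,7] S\(S\PP)   <
        [5,6] "read" : N
        [6,7] "with" : (S\(S\PP))\N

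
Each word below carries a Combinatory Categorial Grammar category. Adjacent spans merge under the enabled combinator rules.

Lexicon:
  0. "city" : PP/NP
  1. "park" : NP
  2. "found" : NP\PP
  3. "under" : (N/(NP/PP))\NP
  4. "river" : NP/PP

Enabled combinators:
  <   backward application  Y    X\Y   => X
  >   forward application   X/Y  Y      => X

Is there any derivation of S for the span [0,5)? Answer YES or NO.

NO

PP/NP NP NP\PP (N/(NP/PP))\NP NP/PP
CKY chart[0,5] = {N}; S ∉ chart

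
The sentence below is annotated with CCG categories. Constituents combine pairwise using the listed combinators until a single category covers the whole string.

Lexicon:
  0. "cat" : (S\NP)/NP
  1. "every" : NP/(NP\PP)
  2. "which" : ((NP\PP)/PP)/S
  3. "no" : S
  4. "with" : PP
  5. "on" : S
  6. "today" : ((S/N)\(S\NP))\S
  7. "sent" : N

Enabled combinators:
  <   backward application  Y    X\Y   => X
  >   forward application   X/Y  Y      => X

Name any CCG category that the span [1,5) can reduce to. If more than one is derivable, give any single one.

NP

[0,8] S   >
  [0,7] S/N   <
    [0,5] S\NP   >
      [0,1] "cat" : (S\NP)/NP
      [1,5] NP   >
        [1,2] "every" : NP/(NP\PP)
        [2,5] NP\PP   >
          [2,4] (NP\PP)/PP   >
            [2,3] "which" : ((NP\PP)/PP)/S
            [3,4] "no" : S
          [4,5] "with" : PP
    [5,7] (S/N)\(S\NP)   <
      [5,6] "on" : S
      [6,7] "today" : ((S/N)\(S\NP))\S
  [7,8] "sent" : N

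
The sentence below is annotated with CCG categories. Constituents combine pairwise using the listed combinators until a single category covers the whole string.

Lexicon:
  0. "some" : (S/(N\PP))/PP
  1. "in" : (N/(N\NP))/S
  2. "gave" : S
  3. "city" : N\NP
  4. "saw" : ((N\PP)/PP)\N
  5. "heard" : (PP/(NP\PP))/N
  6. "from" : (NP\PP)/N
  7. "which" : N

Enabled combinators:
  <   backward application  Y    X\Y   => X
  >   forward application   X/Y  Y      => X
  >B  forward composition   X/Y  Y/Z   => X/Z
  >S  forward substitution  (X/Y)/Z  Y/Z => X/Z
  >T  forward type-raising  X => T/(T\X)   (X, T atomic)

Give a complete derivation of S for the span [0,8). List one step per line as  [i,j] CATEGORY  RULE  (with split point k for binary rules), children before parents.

[0,1] (S/(N\PP))/PP  lex  "some"
[1,2] (N/(N\NP))/S  lex  "in"
[2,3] S  lex  "gave"
[1,3] N/(N\NP)  >  k=2
[3,4] N\NP  lex  "city"
[1,4] N  >  k=3
[4,5] ((N\PP)/PP)\N  lex  "saw"
[1,5] (N\PP)/PP  <  k=4
[0,5] S/PP  >S  k=1
[5,6] (PP/(NP\PP))/N  lex  "heard"
[6,7] (NP\PP)/N  lex  "from"
[5,7] PP/N  >S  k=6
[7,8] N  lex  "which"
[5,8] PP  >  k=7
[0,8] S  >  k=5

[0,8] S   >
  [0,5] S/PP   >S
    [0,1] "some" : (S/(N\PP))/PP
    [1,5] (N\PP)/PP   <
      [1,4] N   >
        [1,3] N/(N\NP)   >
          [1,2] "in" : (N/(N\NP))/S
          [2,3] "gave" : S
        [3,4] "city" : N\NP
      [4,5] "saw" : ((N\PP)/PP)\N
  [5,8] PP   >
    [5,7] PP/N   >S
      [5,6] "heard" : (PP/(NP\PP))/N
      [6,7] "from" : (NP\PP)/N
    [7,8] "which" : N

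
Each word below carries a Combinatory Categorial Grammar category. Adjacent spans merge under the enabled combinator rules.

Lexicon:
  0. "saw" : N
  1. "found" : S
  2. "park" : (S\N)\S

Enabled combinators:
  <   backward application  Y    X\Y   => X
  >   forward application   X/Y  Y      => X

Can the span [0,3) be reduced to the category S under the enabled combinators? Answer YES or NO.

[0,3] S   <
  [0,1] "saw" : N
  [1,3] S\N   <
    [1,2] "found" : S
    [2,3] "park" : (S\N)\S

YES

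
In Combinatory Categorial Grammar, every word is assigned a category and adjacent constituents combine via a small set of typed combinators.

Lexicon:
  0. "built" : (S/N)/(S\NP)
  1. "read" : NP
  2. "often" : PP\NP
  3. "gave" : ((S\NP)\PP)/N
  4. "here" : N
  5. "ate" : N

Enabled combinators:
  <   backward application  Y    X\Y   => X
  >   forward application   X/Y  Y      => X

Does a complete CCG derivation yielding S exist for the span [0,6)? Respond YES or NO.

YES

[0,6] S   >
  [0,5] S/N   >
    [0,1] "built" : (S/N)/(S\NP)
    [1,5] S\NP   <
      [1,3] PP   <
        [1,2] "read" : NP
        [2,3] "often" : PP\NP
      [3,5] (S\NP)\PP   >
        [3,4] "gave" : ((S\NP)\PP)/N
        [4,5] "here" : N
  [5,6] "ate" : N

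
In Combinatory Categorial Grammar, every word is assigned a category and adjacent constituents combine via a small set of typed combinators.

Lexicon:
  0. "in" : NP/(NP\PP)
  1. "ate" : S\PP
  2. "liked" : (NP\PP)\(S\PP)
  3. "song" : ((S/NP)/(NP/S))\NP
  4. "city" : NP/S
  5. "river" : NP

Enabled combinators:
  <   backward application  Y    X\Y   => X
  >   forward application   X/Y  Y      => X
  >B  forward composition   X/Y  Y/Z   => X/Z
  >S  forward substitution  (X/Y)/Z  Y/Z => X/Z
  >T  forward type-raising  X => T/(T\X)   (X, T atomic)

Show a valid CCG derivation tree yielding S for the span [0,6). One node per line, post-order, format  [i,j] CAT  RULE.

[0,6] S   >
  [0,5] S/NP   >
    [0,4] (S/NP)/(NP/S)   <
      [0,3] NP   >
        [0,1] "in" : NP/(NP\PP)
        [1,3] NP\PP   <
          [1,2] "ate" : S\PP
          [2,3] "liked" : (NP\PP)\(S\PP)
      [3,4] "song" : ((S/NP)/(NP/S))\NP
    [4,5] "city" : NP/S
  [5,6] "river" : NP

[0,1] NP/(NP\PP)  lex  "in"
[1,2] S\PP  lex  "ate"
[2,3] (NP\PP)\(S\PP)  lex  "liked"
[1,3] NP\PP  <  k=2
[0,3] NP  >  k=1
[3,4] ((S/NP)/(NP/S))\NP  lex  "song"
[0,4] (S/NP)/(NP/S)  <  k=3
[4,5] NP/S  lex  "city"
[0,5] S/NP  >  k=4
[5,6] NP  lex  "river"
[0,6] S  >  k=5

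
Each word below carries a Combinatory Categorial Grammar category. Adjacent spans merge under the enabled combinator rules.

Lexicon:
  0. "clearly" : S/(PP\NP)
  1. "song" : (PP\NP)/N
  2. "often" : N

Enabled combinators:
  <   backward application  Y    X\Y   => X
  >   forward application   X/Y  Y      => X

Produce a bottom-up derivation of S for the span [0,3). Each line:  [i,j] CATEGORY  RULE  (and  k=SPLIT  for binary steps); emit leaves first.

[0,3] S   >
  [0,1] "clearly" : S/(PP\NP)
  [1,3] PP\NP   >
    [1,2] "song" : (PP\NP)/N
    [2,3] "often" : N

[0,1] S/(PP\NP)  lex  "clearly"
[1,2] (PP\NP)/N  lex  "song"
[2,3] N  lex  "often"
[1,3] PP\NP  >  k=2
[0,3] S  >  k=1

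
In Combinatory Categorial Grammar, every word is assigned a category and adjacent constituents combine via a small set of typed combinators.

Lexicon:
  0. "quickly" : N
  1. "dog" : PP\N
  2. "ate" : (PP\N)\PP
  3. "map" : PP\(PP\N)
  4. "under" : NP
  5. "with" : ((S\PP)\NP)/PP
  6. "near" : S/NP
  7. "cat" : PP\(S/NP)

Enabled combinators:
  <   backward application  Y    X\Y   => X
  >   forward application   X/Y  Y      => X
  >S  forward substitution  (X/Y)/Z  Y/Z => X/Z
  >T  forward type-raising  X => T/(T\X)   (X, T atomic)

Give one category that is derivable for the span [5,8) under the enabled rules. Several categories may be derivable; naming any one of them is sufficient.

[0,8] S   <
  [0,4] PP   <
    [0,3] PP\N   <
      [0,2] PP   >
        [0,1] PP/(PP\N)   >T
          [0,1] "quickly" : N
        [1,2] "dog" : PP\N
      [2,3] "ate" : (PP\N)\PP
    [3,4] "map" : PP\(PP\N)
  [4,8] S\PP   <
    [4,5] "under" : NP
    [5,8] (S\PP)\NP   >
      [5,6] "with" : ((S\PP)\NP)/PP
      [6,8] PP   <
        [6,7] "near" : S/NP
        [7,8] "cat" : PP\(S/NP)

(S\PP)\NP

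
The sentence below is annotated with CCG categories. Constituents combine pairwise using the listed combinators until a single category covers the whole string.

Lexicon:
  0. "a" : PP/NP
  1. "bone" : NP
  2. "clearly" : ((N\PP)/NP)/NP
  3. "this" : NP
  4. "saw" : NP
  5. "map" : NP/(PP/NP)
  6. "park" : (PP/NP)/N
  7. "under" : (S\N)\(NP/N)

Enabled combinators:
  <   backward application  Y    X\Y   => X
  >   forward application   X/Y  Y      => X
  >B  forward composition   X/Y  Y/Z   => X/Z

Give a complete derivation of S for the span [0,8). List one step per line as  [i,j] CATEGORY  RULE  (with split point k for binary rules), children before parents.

[0,1] PP/NP  lex  "a"
[1,2] NP  lex  "bone"
[0,2] PP  >  k=1
[2,3] ((N\PP)/NP)/NP  lex  "clearly"
[3,4] NP  lex  "this"
[2,4] (N\PP)/NP  >  k=3
[4,5] NP  lex  "saw"
[2,5] N\PP  >  k=4
[0,5] N  <  k=2
[5,6] NP/(PP/NP)  lex  "map"
[6,7] (PP/NP)/N  lex  "park"
[5,7] NP/N  >B  k=6
[7,8] (S\N)\(NP/N)  lex  "under"
[5,8] S\N  <  k=7
[0,8] S  <  k=5

[0,8] S   <
  [0,5] N   <
    [0,2] PP   >
      [0,1] "a" : PP/NP
      [1,2] "bone" : NP
    [2,5] N\PP   >
      [2,4] (N\PP)/NP   >
        [2,3] "clearly" : ((N\PP)/NP)/NP
        [3,4] "this" : NP
      [4,5] "saw" : NP
  [5,8] S\N   <
    [5,7] NP/N   >B
      [5,6] "map" : NP/(PP/NP)
      [6,7] "park" : (PP/NP)/N
    [7,8] "under" : (S\N)\(NP/N)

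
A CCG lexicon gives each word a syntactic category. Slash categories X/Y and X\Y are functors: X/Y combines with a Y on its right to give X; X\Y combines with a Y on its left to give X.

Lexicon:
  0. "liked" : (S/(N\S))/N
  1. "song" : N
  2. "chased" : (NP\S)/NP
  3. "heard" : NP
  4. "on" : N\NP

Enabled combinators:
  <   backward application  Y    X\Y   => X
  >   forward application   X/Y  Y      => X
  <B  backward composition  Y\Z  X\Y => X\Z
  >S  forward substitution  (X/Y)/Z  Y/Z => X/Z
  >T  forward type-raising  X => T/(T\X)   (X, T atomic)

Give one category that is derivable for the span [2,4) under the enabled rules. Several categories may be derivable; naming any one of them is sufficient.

NP\S

[0,5] S   >
  [0,2] S/(N\S)   >
    [0,1] "liked" : (S/(N\S))/N
    [1,2] "song" : N
  [2,5] N\S   <B
    [2,4] NP\S   >
      [2,3] "chased" : (NP\S)/NP
      [3,4] "heard" : NP
    [4,5] "on" : N\NP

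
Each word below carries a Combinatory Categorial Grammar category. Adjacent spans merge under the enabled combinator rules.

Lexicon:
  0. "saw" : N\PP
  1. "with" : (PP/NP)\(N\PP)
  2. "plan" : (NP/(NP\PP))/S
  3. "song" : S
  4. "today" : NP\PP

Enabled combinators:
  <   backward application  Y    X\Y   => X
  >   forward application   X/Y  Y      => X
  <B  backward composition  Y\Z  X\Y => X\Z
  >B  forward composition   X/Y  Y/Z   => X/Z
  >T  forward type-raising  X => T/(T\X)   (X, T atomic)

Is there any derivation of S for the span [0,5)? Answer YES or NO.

NO

N\PP (PP/NP)\(N\PP) (NP/(NP\PP))/S S NP\PP
CKY chart[0,5] = {N/(N\PP), NP/(NP\PP), PP, PP/(NP\NP), PP/(PP\PP), S/(S\PP)}; S ∉ chart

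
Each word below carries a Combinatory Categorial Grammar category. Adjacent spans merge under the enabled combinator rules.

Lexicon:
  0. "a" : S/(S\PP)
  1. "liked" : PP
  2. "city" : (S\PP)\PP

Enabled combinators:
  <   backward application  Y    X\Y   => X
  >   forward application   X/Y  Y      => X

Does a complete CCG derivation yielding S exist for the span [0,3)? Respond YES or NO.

YES

[0,3] S   >
  [0,1] "a" : S/(S\PP)
  [1,3] S\PP   <
    [1,2] "liked" : PP
    [2,3] "city" : (S\PP)\PP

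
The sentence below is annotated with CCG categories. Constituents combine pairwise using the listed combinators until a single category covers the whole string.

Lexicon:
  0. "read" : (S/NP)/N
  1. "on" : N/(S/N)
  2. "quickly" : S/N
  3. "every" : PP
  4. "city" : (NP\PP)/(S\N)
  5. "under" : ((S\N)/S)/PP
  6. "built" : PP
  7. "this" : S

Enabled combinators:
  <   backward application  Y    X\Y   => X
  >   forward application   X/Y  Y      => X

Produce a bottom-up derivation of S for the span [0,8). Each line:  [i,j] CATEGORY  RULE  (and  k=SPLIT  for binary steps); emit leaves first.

[0,8] S   >
  [0,3] S/NP   >
    [0,1] "read" : (S/NP)/N
    [1,3] N   >
      [1,2] "on" : N/(S/N)
      [2,3] "quickly" : S/N
  [3,8] NP   <
    [3,4] "every" : PP
    [4,8] NP\PP   >
      [4,5] "city" : (NP\PP)/(S\N)
      [5,8] S\N   >
        [5,7] (S\N)/S   >
          [5,6] "under" : ((S\N)/S)/PP
          [6,7] "built" : PP
        [7,8] "this" : S

[0,1] (S/NP)/N  lex  "read"
[1,2] N/(S/N)  lex  "on"
[2,3] S/N  lex  "quickly"
[1,3] N  >  k=2
[0,3] S/NP  >  k=1
[3,4] PP  lex  "every"
[4,5] (NP\PP)/(S\N)  lex  "city"
[5,6] ((S\N)/S)/PP  lex  "under"
[6,7] PP  lex  "built"
[5,7] (S\N)/S  >  k=6
[7,8] S  lex  "this"
[5,8] S\N  >  k=7
[4,8] NP\PP  >  k=5
[3,8] NP  <  k=4
[0,8] S  >  k=3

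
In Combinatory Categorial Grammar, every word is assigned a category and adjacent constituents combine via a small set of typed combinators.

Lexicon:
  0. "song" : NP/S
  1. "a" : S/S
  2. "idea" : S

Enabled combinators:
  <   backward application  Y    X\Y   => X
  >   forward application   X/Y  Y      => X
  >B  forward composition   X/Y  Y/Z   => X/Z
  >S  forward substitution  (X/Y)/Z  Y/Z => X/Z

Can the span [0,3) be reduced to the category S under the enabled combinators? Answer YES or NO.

NO

NP/S S/S S
CKY chart[0,3] = {NP}; S ∉ chart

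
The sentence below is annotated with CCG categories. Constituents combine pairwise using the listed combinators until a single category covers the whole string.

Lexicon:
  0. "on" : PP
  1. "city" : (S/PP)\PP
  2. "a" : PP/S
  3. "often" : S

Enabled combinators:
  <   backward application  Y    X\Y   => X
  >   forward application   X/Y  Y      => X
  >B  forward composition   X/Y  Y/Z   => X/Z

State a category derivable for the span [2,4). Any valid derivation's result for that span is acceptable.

PP

[0,4] S   >
  [0,2] S/PP   <
    [0,1] "on" : PP
    [1,2] "city" : (S/PP)\PP
  [2,4] PP   >
    [2,3] "a" : PP/S
    [3,4] "often" : S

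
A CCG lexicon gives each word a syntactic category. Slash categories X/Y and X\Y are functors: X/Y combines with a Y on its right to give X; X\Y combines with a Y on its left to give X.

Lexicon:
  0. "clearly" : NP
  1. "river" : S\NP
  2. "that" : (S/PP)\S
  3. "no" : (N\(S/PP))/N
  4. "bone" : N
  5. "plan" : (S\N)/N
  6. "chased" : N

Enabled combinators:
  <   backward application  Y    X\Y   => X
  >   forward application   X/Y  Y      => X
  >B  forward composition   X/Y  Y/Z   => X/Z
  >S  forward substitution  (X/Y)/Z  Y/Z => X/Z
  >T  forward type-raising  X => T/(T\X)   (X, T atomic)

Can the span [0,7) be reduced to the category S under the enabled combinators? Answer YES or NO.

YES

[0,7] S   <
  [0,5] N   <
    [0,3] S/PP   <
      [0,2] S   >
        [0,1] S/(S\NP)   >T
          [0,1] "clearly" : NP
        [1,2] "river" : S\NP
      [2,3] "that" : (S/PP)\S
    [3,5] N\(S/PP)   >
      [3,4] "no" : (N\(S/PP))/N
      [4,5] "bone" : N
  [5,7] S\N   >
    [5,6] "plan" : (S\N)/N
    [6,7] "chased" : N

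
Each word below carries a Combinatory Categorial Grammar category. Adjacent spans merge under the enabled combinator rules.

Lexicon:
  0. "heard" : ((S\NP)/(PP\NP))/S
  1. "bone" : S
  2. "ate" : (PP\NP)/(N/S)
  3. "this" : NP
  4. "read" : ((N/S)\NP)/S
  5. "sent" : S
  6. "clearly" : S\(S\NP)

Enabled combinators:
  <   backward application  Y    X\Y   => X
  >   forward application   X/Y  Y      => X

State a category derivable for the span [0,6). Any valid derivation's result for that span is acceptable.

S\NP

[0,7] S   <
  [0,6] S\NP   >
    [0,2] (S\NP)/(PP\NP)   >
      [0,1] "heard" : ((S\NP)/(PP\NP))/S
      [1,2] "bone" : S
    [2,6] PP\NP   >
      [2,3] "ate" : (PP\NP)/(N/S)
      [3,6] N/S   <
        [3,4] "this" : NP
        [4,6] (N/S)\NP   >
          [4,5] "read" : ((N/S)\NP)/S
          [5,6] "sent" : S
  [6,7] "clearly" : S\(S\NP)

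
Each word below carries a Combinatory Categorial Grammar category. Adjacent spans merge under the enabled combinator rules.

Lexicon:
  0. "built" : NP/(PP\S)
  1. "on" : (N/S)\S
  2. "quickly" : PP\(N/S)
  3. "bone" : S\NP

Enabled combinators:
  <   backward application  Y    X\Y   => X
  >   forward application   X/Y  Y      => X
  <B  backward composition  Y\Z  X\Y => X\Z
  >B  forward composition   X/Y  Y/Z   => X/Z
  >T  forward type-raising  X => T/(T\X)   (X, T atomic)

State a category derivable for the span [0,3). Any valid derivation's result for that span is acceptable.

NP

[0,4] S   <
  [0,3] NP   >
    [0,1] "built" : NP/(PP\S)
    [1,3] PP\S   <B
      [1,2] "on" : (N/S)\S
      [2,3] "quickly" : PP\(N/S)
  [3,4] "bone" : S\NP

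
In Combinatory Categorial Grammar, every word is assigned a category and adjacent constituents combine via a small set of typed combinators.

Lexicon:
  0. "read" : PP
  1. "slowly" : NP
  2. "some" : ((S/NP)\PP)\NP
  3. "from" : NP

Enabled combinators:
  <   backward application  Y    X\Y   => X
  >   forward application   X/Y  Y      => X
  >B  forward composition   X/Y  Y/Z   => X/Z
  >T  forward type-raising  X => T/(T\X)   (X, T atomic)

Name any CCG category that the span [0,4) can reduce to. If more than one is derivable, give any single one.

[0,4] S   >
  [0,3] S/NP   <
    [0,1] "read" : PP
    [1,3] (S/NP)\PP   <
      [1,2] "slowly" : NP
      [2,3] "some" : ((S/NP)\PP)\NP
  [3,4] "from" : NP

S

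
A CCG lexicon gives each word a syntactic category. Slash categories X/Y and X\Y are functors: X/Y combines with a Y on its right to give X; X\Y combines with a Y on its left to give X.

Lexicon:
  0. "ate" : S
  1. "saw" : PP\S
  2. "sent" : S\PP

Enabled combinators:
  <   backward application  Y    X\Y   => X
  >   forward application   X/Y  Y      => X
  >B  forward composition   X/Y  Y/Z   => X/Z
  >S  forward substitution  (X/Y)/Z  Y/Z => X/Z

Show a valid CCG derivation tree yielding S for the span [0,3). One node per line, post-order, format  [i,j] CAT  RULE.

[0,3] S   <
  [0,2] PP   <
    [0,1] "ate" : S
    [1,2] "saw" : PP\S
  [2,3] "sent" : S\PP

[0,1] S  lex  "ate"
[1,2] PP\S  lex  "saw"
[0,2] PP  <  k=1
[2,3] S\PP  lex  "sent"
[0,3] S  <  k=2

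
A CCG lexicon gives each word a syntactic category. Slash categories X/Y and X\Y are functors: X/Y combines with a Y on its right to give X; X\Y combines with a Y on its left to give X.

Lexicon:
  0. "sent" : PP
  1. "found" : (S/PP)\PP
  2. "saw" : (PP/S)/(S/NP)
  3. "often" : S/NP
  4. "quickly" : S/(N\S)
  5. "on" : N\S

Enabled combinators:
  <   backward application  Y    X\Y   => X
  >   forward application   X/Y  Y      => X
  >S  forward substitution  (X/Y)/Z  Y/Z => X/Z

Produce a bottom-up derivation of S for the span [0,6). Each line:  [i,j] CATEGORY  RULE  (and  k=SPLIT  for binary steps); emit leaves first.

[0,1] PP  lex  "sent"
[1,2] (S/PP)\PP  lex  "found"
[0,2] S/PP  <  k=1
[2,3] (PP/S)/(S/NP)  lex  "saw"
[3,4] S/NP  lex  "often"
[2,4] PP/S  >  k=3
[4,5] S/(N\S)  lex  "quickly"
[5,6] N\S  lex  "on"
[4,6] S  >  k=5
[2,6] PP  >  k=4
[0,6] S  >  k=2

[0,6] S   >
  [0,2] S/PP   <
    [0,1] "sent" : PP
    [1,2] "found" : (S/PP)\PP
  [2,6] PP   >
    [2,4] PP/S   >
      [2,3] "saw" : (PP/S)/(S/NP)
      [3,4] "often" : S/NP
    [4,6] S   >
      [4,5] "quickly" : S/(N\S)
      [5,6] "on" : N\S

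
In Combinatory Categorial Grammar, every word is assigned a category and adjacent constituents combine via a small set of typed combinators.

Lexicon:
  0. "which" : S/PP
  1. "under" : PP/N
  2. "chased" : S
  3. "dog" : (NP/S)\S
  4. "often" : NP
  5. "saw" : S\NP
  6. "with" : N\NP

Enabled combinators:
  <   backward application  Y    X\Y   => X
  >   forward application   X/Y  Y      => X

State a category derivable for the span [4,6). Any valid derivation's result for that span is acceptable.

[0,7] S   >
  [0,1] "which" : S/PP
  [1,7] PP   >
    [1,2] "under" : PP/N
    [2,7] N   <
      [2,6] NP   >
        [2,4] NP/S   <
          [2,3] "chased" : S
          [3,4] "dog" : (NP/S)\S
        [4,6] S   <
          [4,5] "often" : NP
          [5,6] "saw" : S\NP
      [6,7] "with" : N\NP

S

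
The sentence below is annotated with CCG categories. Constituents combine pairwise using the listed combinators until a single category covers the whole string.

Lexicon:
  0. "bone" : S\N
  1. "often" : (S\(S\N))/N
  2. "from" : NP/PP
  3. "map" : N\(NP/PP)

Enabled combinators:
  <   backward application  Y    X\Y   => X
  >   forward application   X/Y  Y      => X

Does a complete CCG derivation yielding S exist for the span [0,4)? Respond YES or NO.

[0,4] S   <
  [0,1] "bone" : S\N
  [1,4] S\(S\N)   >
    [1,2] "often" : (S\(S\N))/N
    [2,4] N   <
      [2,3] "from" : NP/PP
      [3,4] "map" : N\(NP/PP)

YES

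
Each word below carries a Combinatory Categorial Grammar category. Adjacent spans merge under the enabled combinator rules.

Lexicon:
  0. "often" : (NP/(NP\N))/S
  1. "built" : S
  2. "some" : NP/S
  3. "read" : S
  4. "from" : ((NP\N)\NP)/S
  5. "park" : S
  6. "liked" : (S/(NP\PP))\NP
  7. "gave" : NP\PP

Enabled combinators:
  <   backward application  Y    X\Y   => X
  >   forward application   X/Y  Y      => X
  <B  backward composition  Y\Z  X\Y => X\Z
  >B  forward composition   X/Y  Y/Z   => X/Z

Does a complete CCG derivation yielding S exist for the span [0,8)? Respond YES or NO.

YES

[0,8] S   >
  [0,7] S/(NP\PP)   <
    [0,6] NP   >
      [0,2] NP/(NP\N)   >
        [0,1] "often" : (NP/(NP\N))/S
        [1,2] "built" : S
      [2,6] NP\N   <
        [2,4] NP   >
          [2,3] "some" : NP/S
          [3,4] "read" : S
        [4,6] (NP\N)\NP   >
          [4,5] "from" : ((NP\N)\NP)/S
          [5,6] "park" : S
    [6,7] "liked" : (S/(NP\PP))\NP
  [7,8] "gave" : NP\PP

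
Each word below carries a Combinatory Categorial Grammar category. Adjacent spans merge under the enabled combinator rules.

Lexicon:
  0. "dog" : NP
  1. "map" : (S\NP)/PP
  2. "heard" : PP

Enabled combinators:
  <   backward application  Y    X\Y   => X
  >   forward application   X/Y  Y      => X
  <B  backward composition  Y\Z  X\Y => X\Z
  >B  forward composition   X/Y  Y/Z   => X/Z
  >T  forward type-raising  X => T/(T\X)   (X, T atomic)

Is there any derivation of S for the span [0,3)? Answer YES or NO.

[0,3] S   >
  [0,1] S/(S\NP)   >T
    [0,1] "dog" : NP
  [1,3] S\NP   >
    [1,2] "map" : (S\NP)/PP
    [2,3] "heard" : PP

YES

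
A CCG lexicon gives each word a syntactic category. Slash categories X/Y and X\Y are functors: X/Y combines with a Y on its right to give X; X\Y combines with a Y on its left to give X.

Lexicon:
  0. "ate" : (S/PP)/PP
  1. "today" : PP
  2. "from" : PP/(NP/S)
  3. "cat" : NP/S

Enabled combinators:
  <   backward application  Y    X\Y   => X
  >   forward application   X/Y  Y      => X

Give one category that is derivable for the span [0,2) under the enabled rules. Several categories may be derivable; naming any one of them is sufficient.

[0,4] S   >
  [0,2] S/PP   >
    [0,1] "ate" : (S/PP)/PP
    [1,2] "today" : PP
  [2,4] PP   >
    [2,3] "from" : PP/(NP/S)
    [3,4] "cat" : NP/S

S/PP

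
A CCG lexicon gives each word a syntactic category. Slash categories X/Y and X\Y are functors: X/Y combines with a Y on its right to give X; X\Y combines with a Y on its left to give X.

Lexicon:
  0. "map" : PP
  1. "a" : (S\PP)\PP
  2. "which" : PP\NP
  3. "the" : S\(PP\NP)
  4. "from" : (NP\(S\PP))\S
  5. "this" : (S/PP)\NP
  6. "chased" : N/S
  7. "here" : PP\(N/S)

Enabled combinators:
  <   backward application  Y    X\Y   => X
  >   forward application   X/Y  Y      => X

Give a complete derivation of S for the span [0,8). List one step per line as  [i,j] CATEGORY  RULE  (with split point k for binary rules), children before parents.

[0,8] S   >
  [0,6] S/PP   <
    [0,5] NP   <
      [0,2] S\PP   <
        [0,1] "map" : PP
        [1,2] "a" : (S\PP)\PP
      [2,5] NP\(S\PP)   <
        [2,4] S   <
          [2,3] "which" : PP\NP
          [3,4] "the" : S\(PP\NP)
        [4,5] "from" : (NP\(S\PP))\S
    [5,6] "this" : (S/PP)\NP
  [6,8] PP   <
    [6,7] "chased" : N/S
    [7,8] "here" : PP\(N/S)

[0,1] PP  lex  "map"
[1,2] (S\PP)\PP  lex  "a"
[0,2] S\PP  <  k=1
[2,3] PP\NP  lex  "which"
[3,4] S\(PP\NP)  lex  "the"
[2,4] S  <  k=3
[4,5] (NP\(S\PP))\S  lex  "from"
[2,5] NP\(S\PP)  <  k=4
[0,5] NP  <  k=2
[5,6] (S/PP)\NP  lex  "this"
[0,6] S/PP  <  k=5
[6,7] N/S  lex  "chased"
[7,8] PP\(N/S)  lex  "here"
[6,8] PP  <  k=7
[0,8] S  >  k=6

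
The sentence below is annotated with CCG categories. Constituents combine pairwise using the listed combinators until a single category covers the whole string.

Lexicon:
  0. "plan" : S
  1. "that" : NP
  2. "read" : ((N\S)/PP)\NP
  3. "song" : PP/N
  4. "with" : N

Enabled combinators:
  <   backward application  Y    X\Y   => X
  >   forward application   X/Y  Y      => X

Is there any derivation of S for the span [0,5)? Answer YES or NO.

S NP ((N\S)/PP)\NP PP/N N
CKY chart[0,5] = {N}; S ∉ chart

NO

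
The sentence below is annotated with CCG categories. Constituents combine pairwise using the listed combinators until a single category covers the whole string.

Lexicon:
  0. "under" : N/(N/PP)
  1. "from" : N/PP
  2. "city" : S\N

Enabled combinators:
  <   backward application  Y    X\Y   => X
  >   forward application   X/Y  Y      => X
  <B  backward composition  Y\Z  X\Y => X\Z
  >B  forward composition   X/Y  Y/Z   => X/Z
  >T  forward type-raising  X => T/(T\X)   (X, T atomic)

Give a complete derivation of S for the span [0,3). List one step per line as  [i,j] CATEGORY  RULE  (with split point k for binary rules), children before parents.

[0,3] S   <
  [0,2] N   >
    [0,1] "under" : N/(N/PP)
    [1,2] "from" : N/PP
  [2,3] "city" : S\N

[0,1] N/(N/PP)  lex  "under"
[1,2] N/PP  lex  "from"
[0,2] N  >  k=1
[2,3] S\N  lex  "city"
[0,3] S  <  k=2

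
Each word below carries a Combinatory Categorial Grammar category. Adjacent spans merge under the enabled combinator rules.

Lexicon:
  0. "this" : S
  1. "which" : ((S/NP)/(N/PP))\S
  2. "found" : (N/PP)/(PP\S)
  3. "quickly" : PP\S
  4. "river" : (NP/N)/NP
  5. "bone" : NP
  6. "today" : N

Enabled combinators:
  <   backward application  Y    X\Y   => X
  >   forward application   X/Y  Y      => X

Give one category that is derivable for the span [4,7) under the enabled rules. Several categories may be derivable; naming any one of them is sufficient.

NP

[0,7] S   >
  [0,4] S/NP   >
    [0,2] (S/NP)/(N/PP)   <
      [0,1] "this" : S
      [1,2] "which" : ((S/NP)/(N/PP))\S
    [2,4] N/PP   >
      [2,3] "found" : (N/PP)/(PP\S)
      [3,4] "quickly" : PP\S
  [4,7] NP   >
    [4,6] NP/N   >
      [4,5] "river" : (NP/N)/NP
      [5,6] "bone" : NP
    [6,7] "today" : N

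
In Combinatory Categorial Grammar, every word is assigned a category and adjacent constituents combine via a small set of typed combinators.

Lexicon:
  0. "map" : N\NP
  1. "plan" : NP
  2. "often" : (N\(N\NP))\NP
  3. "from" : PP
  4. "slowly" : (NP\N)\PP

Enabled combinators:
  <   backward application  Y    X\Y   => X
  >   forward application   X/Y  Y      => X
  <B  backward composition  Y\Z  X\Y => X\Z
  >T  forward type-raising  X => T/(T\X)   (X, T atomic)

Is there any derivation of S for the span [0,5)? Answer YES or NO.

NO

N\NP NP (N\(N\NP))\NP PP (NP\N)\PP
CKY chart[0,5] = {N/(N\NP), NP, NP/(NP\NP), PP/(PP\NP), S/(S\NP)}; S ∉ chart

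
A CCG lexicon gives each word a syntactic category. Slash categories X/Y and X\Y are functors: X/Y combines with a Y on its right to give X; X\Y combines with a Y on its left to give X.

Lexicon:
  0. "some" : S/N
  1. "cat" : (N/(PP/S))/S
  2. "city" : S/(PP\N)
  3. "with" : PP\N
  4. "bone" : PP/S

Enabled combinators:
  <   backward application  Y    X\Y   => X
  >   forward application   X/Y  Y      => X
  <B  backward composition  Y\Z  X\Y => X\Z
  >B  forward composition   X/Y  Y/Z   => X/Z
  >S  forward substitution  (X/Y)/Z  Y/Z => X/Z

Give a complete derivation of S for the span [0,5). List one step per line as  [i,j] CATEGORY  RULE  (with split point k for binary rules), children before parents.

[0,1] S/N  lex  "some"
[1,2] (N/(PP/S))/S  lex  "cat"
[2,3] S/(PP\N)  lex  "city"
[3,4] PP\N  lex  "with"
[2,4] S  >  k=3
[1,4] N/(PP/S)  >  k=2
[4,5] PP/S  lex  "bone"
[1,5] N  >  k=4
[0,5] S  >  k=1

[0,5] S   >
  [0,1] "some" : S/N
  [1,5] N   >
    [1,4] N/(PP/S)   >
      [1,2] "cat" : (N/(PP/S))/S
      [2,4] S   >
        [2,3] "city" : S/(PP\N)
        [3,4] "with" : PP\N
    [4,5] "bone" : PP/S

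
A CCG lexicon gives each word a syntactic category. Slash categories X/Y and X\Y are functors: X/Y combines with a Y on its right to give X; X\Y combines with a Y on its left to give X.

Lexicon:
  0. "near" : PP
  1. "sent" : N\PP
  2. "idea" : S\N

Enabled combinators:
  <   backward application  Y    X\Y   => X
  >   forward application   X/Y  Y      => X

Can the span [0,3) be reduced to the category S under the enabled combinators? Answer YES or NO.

[0,3] S   <
  [0,2] N   <
    [0,1] "near" : PP
    [1,2] "sent" : N\PP
  [2,3] "idea" : S\N

YES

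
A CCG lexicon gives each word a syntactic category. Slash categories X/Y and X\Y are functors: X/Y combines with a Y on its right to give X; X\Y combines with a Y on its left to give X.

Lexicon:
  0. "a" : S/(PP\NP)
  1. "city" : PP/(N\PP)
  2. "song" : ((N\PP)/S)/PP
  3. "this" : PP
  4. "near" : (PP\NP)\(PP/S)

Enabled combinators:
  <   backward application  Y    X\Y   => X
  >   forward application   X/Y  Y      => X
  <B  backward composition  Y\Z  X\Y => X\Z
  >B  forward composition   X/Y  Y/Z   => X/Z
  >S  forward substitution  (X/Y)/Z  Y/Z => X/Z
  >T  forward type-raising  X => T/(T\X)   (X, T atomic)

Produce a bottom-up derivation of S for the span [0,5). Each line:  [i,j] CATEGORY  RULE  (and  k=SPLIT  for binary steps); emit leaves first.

[0,5] S   >
  [0,1] "a" : S/(PP\NP)
  [1,5] PP\NP   <
    [1,4] PP/S   >B
      [1,2] "city" : PP/(N\PP)
      [2,4] (N\PP)/S   >
        [2,3] "song" : ((N\PP)/S)/PP
        [3,4] "this" : PP
    [4,5] "near" : (PP\NP)\(PP/S)

[0,1] S/(PP\NP)  lex  "a"
[1,2] PP/(N\PP)  lex  "city"
[2,3] ((N\PP)/S)/PP  lex  "song"
[3,4] PP  lex  "this"
[2,4] (N\PP)/S  >  k=3
[1,4] PP/S  >B  k=2
[4,5] (PP\NP)\(PP/S)  lex  "near"
[1,5] PP\NP  <  k=4
[0,5] S  >  k=1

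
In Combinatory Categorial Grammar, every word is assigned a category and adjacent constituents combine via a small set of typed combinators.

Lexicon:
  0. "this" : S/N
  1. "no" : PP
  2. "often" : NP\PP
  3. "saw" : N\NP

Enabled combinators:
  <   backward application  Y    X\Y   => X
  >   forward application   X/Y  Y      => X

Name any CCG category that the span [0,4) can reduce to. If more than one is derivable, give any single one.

S

[0,4] S   >
  [0,1] "this" : S/N
  [1,4] N   <
    [1,3] NP   <
      [1,2] "no" : PP
      [2,3] "often" : NP\PP
    [3,4] "saw" : N\NP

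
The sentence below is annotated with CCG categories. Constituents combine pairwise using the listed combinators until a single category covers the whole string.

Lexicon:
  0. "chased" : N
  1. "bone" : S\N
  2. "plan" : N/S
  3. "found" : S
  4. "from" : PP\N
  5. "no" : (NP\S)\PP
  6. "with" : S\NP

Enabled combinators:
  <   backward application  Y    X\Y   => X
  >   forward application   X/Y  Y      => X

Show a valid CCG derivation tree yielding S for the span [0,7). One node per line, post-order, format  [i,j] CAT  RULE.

[0,7] S   <
  [0,6] NP   <
    [0,2] S   <
      [0,1] "chased" : N
      [1,2] "bone" : S\N
    [2,6] NP\S   <
      [2,5] PP   <
        [2,4] N   >
          [2,3] "plan" : N/S
          [3,4] "found" : S
        [4,5] "from" : PP\N
      [5,6] "no" : (NP\S)\PP
  [6,7] "with" : S\NP

[0,1] N  lex  "chased"
[1,2] S\N  lex  "bone"
[0,2] S  <  k=1
[2,3] N/S  lex  "plan"
[3,4] S  lex  "found"
[2,4] N  >  k=3
[4,5] PP\N  lex  "from"
[2,5] PP  <  k=4
[5,6] (NP\S)\PP  lex  "no"
[2,6] NP\S  <  k=5
[0,6] NP  <  k=2
[6,7] S\NP  lex  "with"
[0,7] S  <  k=6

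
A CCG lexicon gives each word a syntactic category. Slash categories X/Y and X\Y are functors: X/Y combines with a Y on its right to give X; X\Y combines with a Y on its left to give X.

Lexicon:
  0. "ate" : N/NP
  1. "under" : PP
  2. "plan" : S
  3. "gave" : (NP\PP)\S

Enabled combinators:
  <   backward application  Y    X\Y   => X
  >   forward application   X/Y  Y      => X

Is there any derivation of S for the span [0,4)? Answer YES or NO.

NO

N/NP PP S (NP\PP)\S
CKY chart[0,4] = {N}; S ∉ chart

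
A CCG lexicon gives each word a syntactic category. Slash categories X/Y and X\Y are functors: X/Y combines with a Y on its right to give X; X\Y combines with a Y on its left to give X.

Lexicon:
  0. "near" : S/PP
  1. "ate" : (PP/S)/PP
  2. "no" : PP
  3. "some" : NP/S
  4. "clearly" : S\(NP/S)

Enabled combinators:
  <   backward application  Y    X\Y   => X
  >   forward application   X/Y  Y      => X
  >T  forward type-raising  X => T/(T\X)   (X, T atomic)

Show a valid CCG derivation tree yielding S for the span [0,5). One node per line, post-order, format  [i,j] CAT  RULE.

[0,5] S   >
  [0,1] "near" : S/PP
  [1,5] PP   >
    [1,3] PP/S   >
      [1,2] "ate" : (PP/S)/PP
      [2,3] "no" : PP
    [3,5] S   <
      [3,4] "some" : NP/S
      [4,5] "clearly" : S\(NP/S)

[0,1] S/PP  lex  "near"
[1,2] (PP/S)/PP  lex  "ate"
[2,3] PP  lex  "no"
[1,3] PP/S  >  k=2
[3,4] NP/S  lex  "some"
[4,5] S\(NP/S)  lex  "clearly"
[3,5] S  <  k=4
[1,5] PP  >  k=3
[0,5] S  >  k=1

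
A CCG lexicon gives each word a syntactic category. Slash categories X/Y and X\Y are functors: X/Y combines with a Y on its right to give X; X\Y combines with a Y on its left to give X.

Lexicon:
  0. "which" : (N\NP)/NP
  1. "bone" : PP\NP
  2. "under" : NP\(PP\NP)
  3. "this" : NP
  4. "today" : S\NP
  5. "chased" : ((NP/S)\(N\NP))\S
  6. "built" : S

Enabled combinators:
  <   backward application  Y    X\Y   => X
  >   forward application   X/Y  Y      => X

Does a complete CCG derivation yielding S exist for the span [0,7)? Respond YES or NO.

(N\NP)/NP PP\NP NP\(PP\NP) NP S\NP ((NP/S)\(N\NP))\S S
CKY chart[0,7] = {NP}; S ∉ chart

NO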